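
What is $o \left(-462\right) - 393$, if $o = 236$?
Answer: $-109425$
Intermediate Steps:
$o \left(-462\right) - 393 = 236 \left(-462\right) - 393 = -109032 - 393 = -109425$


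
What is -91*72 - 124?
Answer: -6676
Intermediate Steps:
-91*72 - 124 = -6552 - 124 = -6676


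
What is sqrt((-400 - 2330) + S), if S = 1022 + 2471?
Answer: sqrt(763) ≈ 27.622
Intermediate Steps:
S = 3493
sqrt((-400 - 2330) + S) = sqrt((-400 - 2330) + 3493) = sqrt(-2730 + 3493) = sqrt(763)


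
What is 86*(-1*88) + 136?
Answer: -7432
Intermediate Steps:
86*(-1*88) + 136 = 86*(-88) + 136 = -7568 + 136 = -7432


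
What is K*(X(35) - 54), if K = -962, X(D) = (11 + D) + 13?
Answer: -4810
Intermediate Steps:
X(D) = 24 + D
K*(X(35) - 54) = -962*((24 + 35) - 54) = -962*(59 - 54) = -962*5 = -4810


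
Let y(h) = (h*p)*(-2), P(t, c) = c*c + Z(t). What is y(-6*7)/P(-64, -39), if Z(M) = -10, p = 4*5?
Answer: 1680/1511 ≈ 1.1118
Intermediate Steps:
p = 20
P(t, c) = -10 + c**2 (P(t, c) = c*c - 10 = c**2 - 10 = -10 + c**2)
y(h) = -40*h (y(h) = (h*20)*(-2) = (20*h)*(-2) = -40*h)
y(-6*7)/P(-64, -39) = (-(-240)*7)/(-10 + (-39)**2) = (-40*(-42))/(-10 + 1521) = 1680/1511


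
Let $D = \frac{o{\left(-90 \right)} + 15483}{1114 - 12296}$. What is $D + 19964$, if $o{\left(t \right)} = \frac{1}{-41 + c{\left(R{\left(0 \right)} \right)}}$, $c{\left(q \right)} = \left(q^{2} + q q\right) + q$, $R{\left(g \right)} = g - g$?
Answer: $\frac{4576050283}{229231} \approx 19963.0$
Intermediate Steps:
$R{\left(g \right)} = 0$
$c{\left(q \right)} = q + 2 q^{2}$ ($c{\left(q \right)} = \left(q^{2} + q^{2}\right) + q = 2 q^{2} + q = q + 2 q^{2}$)
$o{\left(t \right)} = - \frac{1}{41}$ ($o{\left(t \right)} = \frac{1}{-41 + 0 \left(1 + 2 \cdot 0\right)} = \frac{1}{-41 + 0 \left(1 + 0\right)} = \frac{1}{-41 + 0 \cdot 1} = \frac{1}{-41 + 0} = \frac{1}{-41} = - \frac{1}{41}$)
$D = - \frac{317401}{229231}$ ($D = \frac{- \frac{1}{41} + 15483}{1114 - 12296} = \frac{634802}{41 \left(-11182\right)} = \frac{634802}{41} \left(- \frac{1}{11182}\right) = - \frac{317401}{229231} \approx -1.3846$)
$D + 19964 = - \frac{317401}{229231} + 19964 = \frac{4576050283}{229231}$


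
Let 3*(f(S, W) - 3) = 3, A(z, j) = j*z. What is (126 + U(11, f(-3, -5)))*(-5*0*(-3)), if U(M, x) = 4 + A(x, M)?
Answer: 0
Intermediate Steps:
f(S, W) = 4 (f(S, W) = 3 + (1/3)*3 = 3 + 1 = 4)
U(M, x) = 4 + M*x
(126 + U(11, f(-3, -5)))*(-5*0*(-3)) = (126 + (4 + 11*4))*(-5*0*(-3)) = (126 + (4 + 44))*(0*(-3)) = (126 + 48)*0 = 174*0 = 0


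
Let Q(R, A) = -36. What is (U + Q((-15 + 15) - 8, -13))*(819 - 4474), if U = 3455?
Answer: -12496445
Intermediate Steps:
(U + Q((-15 + 15) - 8, -13))*(819 - 4474) = (3455 - 36)*(819 - 4474) = 3419*(-3655) = -12496445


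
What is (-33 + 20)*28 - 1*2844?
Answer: -3208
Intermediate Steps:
(-33 + 20)*28 - 1*2844 = -13*28 - 2844 = -364 - 2844 = -3208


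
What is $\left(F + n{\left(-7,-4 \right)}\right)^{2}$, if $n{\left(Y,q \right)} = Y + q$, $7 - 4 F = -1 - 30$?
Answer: $\frac{9}{4} \approx 2.25$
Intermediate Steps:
$F = \frac{19}{2}$ ($F = \frac{7}{4} - \frac{-1 - 30}{4} = \frac{7}{4} - - \frac{31}{4} = \frac{7}{4} + \frac{31}{4} = \frac{19}{2} \approx 9.5$)
$\left(F + n{\left(-7,-4 \right)}\right)^{2} = \left(\frac{19}{2} - 11\right)^{2} = \left(- \frac{3}{2}\right)^{2} = \frac{9}{4}$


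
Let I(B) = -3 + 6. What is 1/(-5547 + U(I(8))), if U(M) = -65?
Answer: -1/5612 ≈ -0.00017819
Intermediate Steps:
I(B) = 3
1/(-5547 + U(I(8))) = 1/(-5547 - 65) = 1/(-5612) = -1/5612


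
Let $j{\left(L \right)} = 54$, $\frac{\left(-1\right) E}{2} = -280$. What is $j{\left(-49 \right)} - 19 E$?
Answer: $-10586$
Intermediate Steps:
$E = 560$ ($E = \left(-2\right) \left(-280\right) = 560$)
$j{\left(-49 \right)} - 19 E = 54 - 19 \cdot 560 = 54 - 10640 = -10586$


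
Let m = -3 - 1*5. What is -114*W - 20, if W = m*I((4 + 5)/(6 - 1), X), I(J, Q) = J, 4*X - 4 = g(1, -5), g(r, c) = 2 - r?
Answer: 8108/5 ≈ 1621.6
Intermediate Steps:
m = -8 (m = -3 - 5 = -8)
X = 5/4 (X = 1 + (2 - 1*1)/4 = 1 + (2 - 1)/4 = 1 + (1/4)*1 = 1 + 1/4 = 5/4 ≈ 1.2500)
W = -72/5 (W = -8*(4 + 5)/(6 - 1) = -72/5 ≈ -14.400)
-114*W - 20 = -114*(-72/5) - 20 = 8208/5 - 20 = 8108/5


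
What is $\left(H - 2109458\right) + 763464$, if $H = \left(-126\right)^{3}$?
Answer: $-3346370$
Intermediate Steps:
$H = -2000376$
$\left(H - 2109458\right) + 763464 = \left(-2000376 - 2109458\right) + 763464 = -4109834 + 763464 = -3346370$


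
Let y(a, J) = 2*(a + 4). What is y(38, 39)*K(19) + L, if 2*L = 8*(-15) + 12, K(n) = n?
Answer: 1542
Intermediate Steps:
y(a, J) = 8 + 2*a (y(a, J) = 2*(4 + a) = 8 + 2*a)
L = -54 (L = (8*(-15) + 12)/2 = (-120 + 12)/2 = (½)*(-108) = -54)
y(38, 39)*K(19) + L = (8 + 2*38)*19 - 54 = (8 + 76)*19 - 54 = 84*19 - 54 = 1596 - 54 = 1542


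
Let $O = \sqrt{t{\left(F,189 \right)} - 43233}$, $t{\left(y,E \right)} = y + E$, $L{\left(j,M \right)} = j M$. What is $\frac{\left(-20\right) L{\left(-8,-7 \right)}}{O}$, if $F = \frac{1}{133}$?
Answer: $\frac{1120 i \sqrt{761405183}}{5724851} \approx 5.3984 i$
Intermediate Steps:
$L{\left(j,M \right)} = M j$
$F = \frac{1}{133} \approx 0.0075188$
$t{\left(y,E \right)} = E + y$
$O = \frac{i \sqrt{761405183}}{133}$ ($O = \sqrt{\left(189 + \frac{1}{133}\right) - 43233} = \sqrt{\frac{25138}{133} - 43233} = \sqrt{- \frac{5724851}{133}} = \frac{i \sqrt{761405183}}{133} \approx 207.47 i$)
$\frac{\left(-20\right) L{\left(-8,-7 \right)}}{O} = \frac{\left(-20\right) \left(\left(-7\right) \left(-8\right)\right)}{\frac{1}{133} i \sqrt{761405183}} = \left(-20\right) 56 \left(- \frac{i \sqrt{761405183}}{5724851}\right) = - 1120 \left(- \frac{i \sqrt{761405183}}{5724851}\right) = \frac{1120 i \sqrt{761405183}}{5724851}$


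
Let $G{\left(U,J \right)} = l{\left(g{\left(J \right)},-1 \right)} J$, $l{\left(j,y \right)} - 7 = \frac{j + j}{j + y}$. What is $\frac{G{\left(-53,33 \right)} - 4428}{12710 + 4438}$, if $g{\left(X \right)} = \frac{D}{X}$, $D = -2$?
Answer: $- \frac{48921}{200060} \approx -0.24453$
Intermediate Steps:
$g{\left(X \right)} = - \frac{2}{X}$
$l{\left(j,y \right)} = 7 + \frac{2 j}{j + y}$ ($l{\left(j,y \right)} = 7 + \frac{j + j}{j + y} = 7 + \frac{2 j}{j + y}$)
$G{\left(U,J \right)} = \frac{J \left(-7 - \frac{18}{J}\right)}{-1 - \frac{2}{J}}$ ($G{\left(U,J \right)} = \frac{7 \left(-1\right) + 9 \left(- \frac{2}{J}\right)}{- \frac{2}{J} - 1} J = \frac{-7 - \frac{18}{J}}{-1 - \frac{2}{J}} J = \frac{J \left(-7 - \frac{18}{J}\right)}{-1 - \frac{2}{J}}$)
$\frac{G{\left(-53,33 \right)} - 4428}{12710 + 4438} = \frac{\frac{33 \left(18 + 7 \cdot 33\right)}{2 + 33} - 4428}{12710 + 4438} = \frac{\frac{33 \left(18 + 231\right)}{35} - 4428}{17148} = \left(33 \cdot \frac{1}{35} \cdot 249 - 4428\right) \frac{1}{17148} = \left(\frac{8217}{35} - 4428\right) \frac{1}{17148} = \left(- \frac{146763}{35}\right) \frac{1}{17148} = - \frac{48921}{200060}$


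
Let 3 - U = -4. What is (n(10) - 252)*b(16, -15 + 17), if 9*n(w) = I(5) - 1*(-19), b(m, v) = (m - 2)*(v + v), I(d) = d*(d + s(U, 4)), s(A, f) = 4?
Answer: -123424/9 ≈ -13714.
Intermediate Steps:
U = 7 (U = 3 - 1*(-4) = 3 + 4 = 7)
I(d) = d*(4 + d) (I(d) = d*(d + 4) = d*(4 + d))
b(m, v) = 2*v*(-2 + m) (b(m, v) = (-2 + m)*(2*v) = 2*v*(-2 + m))
n(w) = 64/9 (n(w) = (5*(4 + 5) - 1*(-19))/9 = (5*9 + 19)/9 = (45 + 19)/9 = (⅑)*64 = 64/9)
(n(10) - 252)*b(16, -15 + 17) = (64/9 - 252)*(2*(-15 + 17)*(-2 + 16)) = -4408*2*14/9 = -2204/9*56 = -123424/9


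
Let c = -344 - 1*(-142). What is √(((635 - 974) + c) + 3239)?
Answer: √2698 ≈ 51.942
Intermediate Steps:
c = -202 (c = -344 + 142 = -202)
√(((635 - 974) + c) + 3239) = √(((635 - 974) - 202) + 3239) = √((-339 - 202) + 3239) = √(-541 + 3239) = √2698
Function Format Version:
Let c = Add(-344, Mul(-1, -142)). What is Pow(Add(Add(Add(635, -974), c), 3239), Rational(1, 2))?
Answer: Pow(2698, Rational(1, 2)) ≈ 51.942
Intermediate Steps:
c = -202 (c = Add(-344, 142) = -202)
Pow(Add(Add(Add(635, -974), c), 3239), Rational(1, 2)) = Pow(Add(Add(Add(635, -974), -202), 3239), Rational(1, 2)) = Pow(Add(Add(-339, -202), 3239), Rational(1, 2)) = Pow(Add(-541, 3239), Rational(1, 2)) = Pow(2698, Rational(1, 2))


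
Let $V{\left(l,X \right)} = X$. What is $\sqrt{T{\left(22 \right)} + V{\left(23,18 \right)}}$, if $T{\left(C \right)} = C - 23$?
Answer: $\sqrt{17} \approx 4.1231$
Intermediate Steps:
$T{\left(C \right)} = -23 + C$ ($T{\left(C \right)} = C - 23 = -23 + C$)
$\sqrt{T{\left(22 \right)} + V{\left(23,18 \right)}} = \sqrt{\left(-23 + 22\right) + 18} = \sqrt{-1 + 18} = \sqrt{17}$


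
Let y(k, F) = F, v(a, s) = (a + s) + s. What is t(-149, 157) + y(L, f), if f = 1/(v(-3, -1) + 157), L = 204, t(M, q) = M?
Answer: -22647/152 ≈ -148.99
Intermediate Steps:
v(a, s) = a + 2*s
f = 1/152 (f = 1/((-3 + 2*(-1)) + 157) = 1/((-3 - 2) + 157) = 1/(-5 + 157) = 1/152 ≈ 0.0065789)
t(-149, 157) + y(L, f) = -149 + 1/152 = -22647/152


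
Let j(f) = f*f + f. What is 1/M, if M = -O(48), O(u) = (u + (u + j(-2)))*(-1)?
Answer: 1/98 ≈ 0.010204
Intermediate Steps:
j(f) = f + f² (j(f) = f² + f = f + f²)
O(u) = -2 - 2*u (O(u) = (u + (u - 2*(1 - 2)))*(-1) = (u + (u - 2*(-1)))*(-1) = (u + (u + 2))*(-1) = (u + (2 + u))*(-1) = (2 + 2*u)*(-1) = -2 - 2*u)
M = 98 (M = -(-2 - 2*48) = -(-2 - 96) = -1*(-98) = 98)
1/M = 1/98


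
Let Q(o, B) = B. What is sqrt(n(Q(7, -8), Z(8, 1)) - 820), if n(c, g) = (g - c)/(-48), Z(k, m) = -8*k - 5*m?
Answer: I*sqrt(117897)/12 ≈ 28.613*I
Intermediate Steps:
n(c, g) = -g/48 + c/48 (n(c, g) = (g - c)*(-1/48) = -g/48 + c/48)
sqrt(n(Q(7, -8), Z(8, 1)) - 820) = sqrt((-(-8*8 - 5*1)/48 + (1/48)*(-8)) - 820) = sqrt((-(-64 - 5)/48 - 1/6) - 820) = sqrt((-1/48*(-69) - 1/6) - 820) = sqrt((23/16 - 1/6) - 820) = sqrt(61/48 - 820) = sqrt(-39299/48) = I*sqrt(117897)/12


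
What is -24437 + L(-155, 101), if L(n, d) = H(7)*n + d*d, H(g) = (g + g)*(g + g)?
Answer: -44616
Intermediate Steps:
H(g) = 4*g² (H(g) = (2*g)*(2*g) = 4*g²)
L(n, d) = d² + 196*n (L(n, d) = (4*7²)*n + d*d = (4*49)*n + d² = 196*n + d² = d² + 196*n)
-24437 + L(-155, 101) = -24437 + (101² + 196*(-155)) = -24437 + (10201 - 30380) = -24437 - 20179 = -44616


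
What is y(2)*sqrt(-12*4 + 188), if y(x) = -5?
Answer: -10*sqrt(35) ≈ -59.161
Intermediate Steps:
y(2)*sqrt(-12*4 + 188) = -5*sqrt(-12*4 + 188) = -5*sqrt(-48 + 188) = -10*sqrt(35)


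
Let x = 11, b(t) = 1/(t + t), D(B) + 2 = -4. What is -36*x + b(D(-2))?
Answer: -4753/12 ≈ -396.08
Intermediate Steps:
D(B) = -6 (D(B) = -2 - 4 = -6)
b(t) = 1/(2*t)
-36*x + b(D(-2)) = -36*11 + (1/2)/(-6) = -396 + (1/2)*(-1/6) = -396 - 1/12 = -4753/12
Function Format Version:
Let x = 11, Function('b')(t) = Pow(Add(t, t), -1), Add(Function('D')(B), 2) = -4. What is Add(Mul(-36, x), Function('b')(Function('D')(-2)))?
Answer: Rational(-4753, 12) ≈ -396.08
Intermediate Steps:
Function('D')(B) = -6 (Function('D')(B) = Add(-2, -4) = -6)
Function('b')(t) = Mul(Rational(1, 2), Pow(t, -1)) (Function('b')(t) = Pow(Mul(2, t), -1) = Mul(Rational(1, 2), Pow(t, -1)))
Add(Mul(-36, x), Function('b')(Function('D')(-2))) = Add(Mul(-36, 11), Mul(Rational(1, 2), Pow(-6, -1))) = Add(-396, Mul(Rational(1, 2), Rational(-1, 6))) = Add(-396, Rational(-1, 12)) = Rational(-4753, 12)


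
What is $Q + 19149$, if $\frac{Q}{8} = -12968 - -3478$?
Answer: $-56771$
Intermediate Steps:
$Q = -75920$ ($Q = 8 \left(-12968 - -3478\right) = 8 \left(-12968 + 3478\right) = 8 \left(-9490\right) = -75920$)
$Q + 19149 = -75920 + 19149 = -56771$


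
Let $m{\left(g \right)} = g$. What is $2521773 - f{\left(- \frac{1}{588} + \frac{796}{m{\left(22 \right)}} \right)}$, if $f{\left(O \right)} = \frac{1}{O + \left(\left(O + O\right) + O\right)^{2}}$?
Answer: $\frac{415564951075235547}{164790784535} \approx 2.5218 \cdot 10^{6}$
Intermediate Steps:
$f{\left(O \right)} = \frac{1}{O + 9 O^{2}}$ ($f{\left(O \right)} = \frac{1}{O + \left(2 O + O\right)^{2}} = \frac{1}{O + \left(3 O\right)^{2}} = \frac{1}{O + 9 O^{2}}$)
$2521773 - f{\left(- \frac{1}{588} + \frac{796}{m{\left(22 \right)}} \right)} = 2521773 - \frac{1}{\left(- \frac{1}{588} + \frac{796}{22}\right) \left(1 + 9 \left(- \frac{1}{588} + \frac{796}{22}\right)\right)} = 2521773 - \frac{1}{\left(\left(-1\right) \frac{1}{588} + 796 \cdot \frac{1}{22}\right) \left(1 + 9 \left(\left(-1\right) \frac{1}{588} + 796 \cdot \frac{1}{22}\right)\right)} = 2521773 - \frac{1}{\left(- \frac{1}{588} + \frac{398}{11}\right) \left(1 + 9 \left(- \frac{1}{588} + \frac{398}{11}\right)\right)} = 2521773 - \frac{1}{\frac{234013}{6468} \left(1 + 9 \cdot \frac{234013}{6468}\right)} = 2521773 - \frac{6468}{234013 \left(1 + \frac{702039}{2156}\right)} = 2521773 - \frac{6468}{234013 \cdot \frac{704195}{2156}} = 2521773 - \frac{6468}{234013} \cdot \frac{2156}{704195} = 2521773 - \frac{13945008}{164790784535} = \frac{415564951075235547}{164790784535}$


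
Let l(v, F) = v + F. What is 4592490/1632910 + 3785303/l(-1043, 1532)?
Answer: 618330484934/79849299 ≈ 7743.7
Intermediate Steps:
l(v, F) = F + v
4592490/1632910 + 3785303/l(-1043, 1532) = 4592490/1632910 + 3785303/(1532 - 1043) = 4592490*(1/1632910) + 3785303/489 = 459249/163291 + 3785303*(1/489) = 459249/163291 + 3785303/489 = 618330484934/79849299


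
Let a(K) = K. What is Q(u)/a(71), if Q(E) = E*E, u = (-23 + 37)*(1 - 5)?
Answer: 3136/71 ≈ 44.169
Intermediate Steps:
u = -56 (u = 14*(-4) = -56)
Q(E) = E²
Q(u)/a(71) = (-56)²/71 = 3136*(1/71) = 3136/71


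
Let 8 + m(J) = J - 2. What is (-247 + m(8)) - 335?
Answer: -584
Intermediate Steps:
m(J) = -10 + J (m(J) = -8 + (J - 2) = -8 + (-2 + J) = -10 + J)
(-247 + m(8)) - 335 = (-247 + (-10 + 8)) - 335 = (-247 - 2) - 335 = -249 - 335 = -584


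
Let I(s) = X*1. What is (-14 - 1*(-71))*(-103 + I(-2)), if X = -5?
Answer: -6156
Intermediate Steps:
I(s) = -5 (I(s) = -5*1 = -5)
(-14 - 1*(-71))*(-103 + I(-2)) = (-14 - 1*(-71))*(-103 - 5) = (-14 + 71)*(-108) = 57*(-108) = -6156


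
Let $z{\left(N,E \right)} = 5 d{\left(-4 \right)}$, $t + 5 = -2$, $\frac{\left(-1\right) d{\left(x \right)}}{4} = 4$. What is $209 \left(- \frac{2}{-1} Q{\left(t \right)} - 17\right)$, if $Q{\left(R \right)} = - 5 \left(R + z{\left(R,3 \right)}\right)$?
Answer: $178277$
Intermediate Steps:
$d{\left(x \right)} = -16$ ($d{\left(x \right)} = \left(-4\right) 4 = -16$)
$t = -7$ ($t = -5 - 2 = -7$)
$z{\left(N,E \right)} = -80$ ($z{\left(N,E \right)} = 5 \left(-16\right) = -80$)
$Q{\left(R \right)} = 400 - 5 R$ ($Q{\left(R \right)} = - 5 \left(R - 80\right) = - 5 \left(-80 + R\right) = 400 - 5 R$)
$209 \left(- \frac{2}{-1} Q{\left(t \right)} - 17\right) = 209 \left(- \frac{2}{-1} \left(400 - -35\right) - 17\right) = 209 \left(\left(-2\right) \left(-1\right) \left(400 + 35\right) - 17\right) = 209 \left(2 \cdot 435 - 17\right) = 209 \left(870 - 17\right) = 209 \cdot 853 = 178277$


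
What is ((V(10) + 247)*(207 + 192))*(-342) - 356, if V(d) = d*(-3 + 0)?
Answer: -29611742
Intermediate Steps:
V(d) = -3*d (V(d) = d*(-3) = -3*d)
((V(10) + 247)*(207 + 192))*(-342) - 356 = ((-3*10 + 247)*(207 + 192))*(-342) - 356 = ((-30 + 247)*399)*(-342) - 356 = (217*399)*(-342) - 356 = 86583*(-342) - 356 = -29611386 - 356 = -29611742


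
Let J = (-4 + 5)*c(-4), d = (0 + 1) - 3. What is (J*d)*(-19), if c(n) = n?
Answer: -152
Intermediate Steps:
d = -2 (d = 1 - 3 = -2)
J = -4 (J = (-4 + 5)*(-4) = 1*(-4) = -4)
(J*d)*(-19) = -4*(-2)*(-19) = 8*(-19) = -152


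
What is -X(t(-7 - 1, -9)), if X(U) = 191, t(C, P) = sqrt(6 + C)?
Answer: -191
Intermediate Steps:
-X(t(-7 - 1, -9)) = -1*191 = -191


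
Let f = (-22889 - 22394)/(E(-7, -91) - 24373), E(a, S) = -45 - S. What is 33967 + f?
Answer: 826360492/24327 ≈ 33969.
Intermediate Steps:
f = 45283/24327 (f = (-22889 - 22394)/((-45 - 1*(-91)) - 24373) = -45283/((-45 + 91) - 24373) = -45283/(46 - 24373) = -45283/(-24327) = -45283*(-1/24327) = 45283/24327 ≈ 1.8614)
33967 + f = 33967 + 45283/24327 = 826360492/24327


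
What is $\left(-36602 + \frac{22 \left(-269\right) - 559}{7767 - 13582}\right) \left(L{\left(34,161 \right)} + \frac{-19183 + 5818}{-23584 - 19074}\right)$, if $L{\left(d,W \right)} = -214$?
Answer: $\frac{25195823915083}{3221510} \approx 7.8211 \cdot 10^{6}$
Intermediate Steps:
$\left(-36602 + \frac{22 \left(-269\right) - 559}{7767 - 13582}\right) \left(L{\left(34,161 \right)} + \frac{-19183 + 5818}{-23584 - 19074}\right) = \left(-36602 + \frac{22 \left(-269\right) - 559}{7767 - 13582}\right) \left(-214 + \frac{-19183 + 5818}{-23584 - 19074}\right) = \left(-36602 + \frac{-5918 - 559}{-5815}\right) \left(-214 - \frac{13365}{-42658}\right) = \left(-36602 - - \frac{6477}{5815}\right) \left(-214 - - \frac{1215}{3878}\right) = \left(-36602 + \frac{6477}{5815}\right) \left(-214 + \frac{1215}{3878}\right) = \left(- \frac{212834153}{5815}\right) \left(- \frac{828677}{3878}\right) = \frac{25195823915083}{3221510}$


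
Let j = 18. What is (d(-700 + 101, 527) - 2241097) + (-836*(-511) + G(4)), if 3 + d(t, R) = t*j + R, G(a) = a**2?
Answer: -1824143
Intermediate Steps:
d(t, R) = -3 + R + 18*t (d(t, R) = -3 + (t*18 + R) = -3 + (18*t + R) = -3 + (R + 18*t) = -3 + R + 18*t)
(d(-700 + 101, 527) - 2241097) + (-836*(-511) + G(4)) = ((-3 + 527 + 18*(-700 + 101)) - 2241097) + (-836*(-511) + 4**2) = ((-3 + 527 + 18*(-599)) - 2241097) + (427196 + 16) = ((-3 + 527 - 10782) - 2241097) + 427212 = (-10258 - 2241097) + 427212 = -2251355 + 427212 = -1824143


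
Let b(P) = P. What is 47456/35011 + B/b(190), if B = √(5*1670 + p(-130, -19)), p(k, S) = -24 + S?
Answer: 47456/35011 + 3*√923/190 ≈ 1.8352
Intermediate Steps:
B = 3*√923 (B = √(5*1670 + (-24 - 19)) = √(8350 - 43) = √8307 = 3*√923 ≈ 91.143)
47456/35011 + B/b(190) = 47456/35011 + (3*√923)/190 = 47456*(1/35011) + (3*√923)*(1/190) = 47456/35011 + 3*√923/190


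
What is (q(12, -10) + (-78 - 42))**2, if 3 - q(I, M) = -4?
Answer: 12769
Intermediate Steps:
q(I, M) = 7 (q(I, M) = 3 - 1*(-4) = 3 + 4 = 7)
(q(12, -10) + (-78 - 42))**2 = (7 + (-78 - 42))**2 = (7 - 120)**2 = (-113)**2 = 12769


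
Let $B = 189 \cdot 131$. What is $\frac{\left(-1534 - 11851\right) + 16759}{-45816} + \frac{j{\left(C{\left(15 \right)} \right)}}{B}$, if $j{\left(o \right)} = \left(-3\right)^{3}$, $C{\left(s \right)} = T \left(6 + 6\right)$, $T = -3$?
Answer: $- \frac{1569887}{21006636} \approx -0.074733$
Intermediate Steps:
$B = 24759$
$C{\left(s \right)} = -36$ ($C{\left(s \right)} = - 3 \left(6 + 6\right) = \left(-3\right) 12 = -36$)
$j{\left(o \right)} = -27$
$\frac{\left(-1534 - 11851\right) + 16759}{-45816} + \frac{j{\left(C{\left(15 \right)} \right)}}{B} = \frac{\left(-1534 - 11851\right) + 16759}{-45816} - \frac{27}{24759} = \left(-13385 + 16759\right) \left(- \frac{1}{45816}\right) - \frac{1}{917} = 3374 \left(- \frac{1}{45816}\right) - \frac{1}{917} = - \frac{1687}{22908} - \frac{1}{917} = - \frac{1569887}{21006636}$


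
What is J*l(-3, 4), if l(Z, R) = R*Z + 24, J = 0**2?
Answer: 0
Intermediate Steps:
J = 0
l(Z, R) = 24 + R*Z
J*l(-3, 4) = 0*(24 + 4*(-3)) = 0*(24 - 12) = 0*12 = 0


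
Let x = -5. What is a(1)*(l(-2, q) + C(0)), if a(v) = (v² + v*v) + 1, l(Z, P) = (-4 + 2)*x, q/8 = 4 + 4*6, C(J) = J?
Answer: 30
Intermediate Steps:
q = 224 (q = 8*(4 + 4*6) = 8*(4 + 24) = 8*28 = 224)
l(Z, P) = 10 (l(Z, P) = (-4 + 2)*(-5) = -2*(-5) = 10)
a(v) = 1 + 2*v² (a(v) = (v² + v²) + 1 = 2*v² + 1 = 1 + 2*v²)
a(1)*(l(-2, q) + C(0)) = (1 + 2*1²)*(10 + 0) = (1 + 2*1)*10 = (1 + 2)*10 = 3*10 = 30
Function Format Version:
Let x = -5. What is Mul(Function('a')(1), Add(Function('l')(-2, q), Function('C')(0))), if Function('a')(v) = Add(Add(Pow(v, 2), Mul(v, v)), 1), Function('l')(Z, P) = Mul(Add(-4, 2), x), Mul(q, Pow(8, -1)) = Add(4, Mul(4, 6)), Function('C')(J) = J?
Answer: 30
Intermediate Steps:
q = 224 (q = Mul(8, Add(4, Mul(4, 6))) = Mul(8, Add(4, 24)) = Mul(8, 28) = 224)
Function('l')(Z, P) = 10 (Function('l')(Z, P) = Mul(Add(-4, 2), -5) = Mul(-2, -5) = 10)
Function('a')(v) = Add(1, Mul(2, Pow(v, 2))) (Function('a')(v) = Add(Add(Pow(v, 2), Pow(v, 2)), 1) = Add(Mul(2, Pow(v, 2)), 1) = Add(1, Mul(2, Pow(v, 2))))
Mul(Function('a')(1), Add(Function('l')(-2, q), Function('C')(0))) = Mul(Add(1, Mul(2, Pow(1, 2))), Add(10, 0)) = Mul(Add(1, Mul(2, 1)), 10) = Mul(Add(1, 2), 10) = Mul(3, 10) = 30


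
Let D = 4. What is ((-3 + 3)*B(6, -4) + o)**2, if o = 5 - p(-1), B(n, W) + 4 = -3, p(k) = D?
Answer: 1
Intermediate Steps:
p(k) = 4
B(n, W) = -7 (B(n, W) = -4 - 3 = -7)
o = 1 (o = 5 - 1*4 = 5 - 4 = 1)
((-3 + 3)*B(6, -4) + o)**2 = ((-3 + 3)*(-7) + 1)**2 = (0*(-7) + 1)**2 = (0 + 1)**2 = 1**2 = 1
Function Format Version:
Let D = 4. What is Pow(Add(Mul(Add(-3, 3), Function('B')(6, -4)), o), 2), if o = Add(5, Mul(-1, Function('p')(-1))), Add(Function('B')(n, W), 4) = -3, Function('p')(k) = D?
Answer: 1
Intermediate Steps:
Function('p')(k) = 4
Function('B')(n, W) = -7 (Function('B')(n, W) = Add(-4, -3) = -7)
o = 1 (o = Add(5, Mul(-1, 4)) = Add(5, -4) = 1)
Pow(Add(Mul(Add(-3, 3), Function('B')(6, -4)), o), 2) = Pow(Add(Mul(Add(-3, 3), -7), 1), 2) = Pow(Add(Mul(0, -7), 1), 2) = Pow(Add(0, 1), 2) = Pow(1, 2) = 1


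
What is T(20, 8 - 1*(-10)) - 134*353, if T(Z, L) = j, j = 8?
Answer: -47294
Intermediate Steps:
T(Z, L) = 8
T(20, 8 - 1*(-10)) - 134*353 = 8 - 134*353 = 8 - 47302 = -47294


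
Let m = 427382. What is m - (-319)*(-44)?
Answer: 413346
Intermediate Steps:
m - (-319)*(-44) = 427382 - (-319)*(-44) = 427382 - 1*14036 = 427382 - 14036 = 413346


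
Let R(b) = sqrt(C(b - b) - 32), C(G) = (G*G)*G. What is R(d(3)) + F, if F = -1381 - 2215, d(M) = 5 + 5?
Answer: -3596 + 4*I*sqrt(2) ≈ -3596.0 + 5.6569*I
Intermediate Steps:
C(G) = G**3 (C(G) = G**2*G = G**3)
d(M) = 10
R(b) = 4*I*sqrt(2) (R(b) = sqrt((b - b)**3 - 32) = sqrt(0**3 - 32) = sqrt(0 - 32) = sqrt(-32) = 4*I*sqrt(2))
F = -3596
R(d(3)) + F = 4*I*sqrt(2) - 3596 = -3596 + 4*I*sqrt(2)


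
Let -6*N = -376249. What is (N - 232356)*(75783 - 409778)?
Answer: 339969168565/6 ≈ 5.6662e+10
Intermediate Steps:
N = 376249/6 (N = -1/6*(-376249) = 376249/6 ≈ 62708.)
(N - 232356)*(75783 - 409778) = (376249/6 - 232356)*(75783 - 409778) = -1017887/6*(-333995) = 339969168565/6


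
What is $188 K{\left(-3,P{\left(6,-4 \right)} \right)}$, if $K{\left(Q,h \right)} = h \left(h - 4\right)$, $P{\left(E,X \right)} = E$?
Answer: $2256$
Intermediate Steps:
$K{\left(Q,h \right)} = h \left(-4 + h\right)$
$188 K{\left(-3,P{\left(6,-4 \right)} \right)} = 188 \cdot 6 \left(-4 + 6\right) = 188 \cdot 6 \cdot 2 = 188 \cdot 12 = 2256$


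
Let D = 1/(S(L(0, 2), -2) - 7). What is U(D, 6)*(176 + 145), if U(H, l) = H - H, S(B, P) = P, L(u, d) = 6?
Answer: 0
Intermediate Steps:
D = -⅑ (D = 1/(-2 - 7) = 1/(-9) = -⅑ ≈ -0.11111)
U(H, l) = 0
U(D, 6)*(176 + 145) = 0*(176 + 145) = 0*321 = 0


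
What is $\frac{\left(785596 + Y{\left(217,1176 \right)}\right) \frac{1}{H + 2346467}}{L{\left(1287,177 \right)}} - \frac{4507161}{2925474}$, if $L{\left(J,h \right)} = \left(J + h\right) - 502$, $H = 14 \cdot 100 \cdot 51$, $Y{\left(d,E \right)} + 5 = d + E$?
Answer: $- \frac{1746883390370713}{1134102929381266} \approx -1.5403$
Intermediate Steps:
$Y{\left(d,E \right)} = -5 + E + d$ ($Y{\left(d,E \right)} = -5 + \left(d + E\right) = -5 + \left(E + d\right) = -5 + E + d$)
$H = 71400$ ($H = 1400 \cdot 51 = 71400$)
$L{\left(J,h \right)} = -502 + J + h$ ($L{\left(J,h \right)} = \left(J + h\right) - 502 = -502 + J + h$)
$\frac{\left(785596 + Y{\left(217,1176 \right)}\right) \frac{1}{H + 2346467}}{L{\left(1287,177 \right)}} - \frac{4507161}{2925474} = \frac{\left(785596 + \left(-5 + 1176 + 217\right)\right) \frac{1}{71400 + 2346467}}{-502 + 1287 + 177} - \frac{4507161}{2925474} = \frac{\left(785596 + 1388\right) \frac{1}{2417867}}{962} - \frac{1502387}{975158} = 786984 \cdot \frac{1}{2417867} \cdot \frac{1}{962} - \frac{1502387}{975158} = \frac{786984}{2417867} \cdot \frac{1}{962} - \frac{1502387}{975158} = \frac{393492}{1162994027} - \frac{1502387}{975158} = - \frac{1746883390370713}{1134102929381266}$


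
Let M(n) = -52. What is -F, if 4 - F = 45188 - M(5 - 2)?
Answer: 45236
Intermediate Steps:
F = -45236 (F = 4 - (45188 - 1*(-52)) = 4 - (45188 + 52) = 4 - 1*45240 = 4 - 45240 = -45236)
-F = -1*(-45236) = 45236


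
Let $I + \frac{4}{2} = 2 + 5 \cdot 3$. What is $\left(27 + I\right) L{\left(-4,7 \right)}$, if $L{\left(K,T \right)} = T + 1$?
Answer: $336$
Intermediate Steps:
$L{\left(K,T \right)} = 1 + T$
$I = 15$ ($I = -2 + \left(2 + 5 \cdot 3\right) = -2 + \left(2 + 15\right) = -2 + 17 = 15$)
$\left(27 + I\right) L{\left(-4,7 \right)} = \left(27 + 15\right) \left(1 + 7\right) = 42 \cdot 8 = 336$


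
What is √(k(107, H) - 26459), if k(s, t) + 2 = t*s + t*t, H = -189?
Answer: I*√10963 ≈ 104.7*I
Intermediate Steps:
k(s, t) = -2 + t² + s*t (k(s, t) = -2 + (t*s + t*t) = -2 + (s*t + t²) = -2 + (t² + s*t) = -2 + t² + s*t)
√(k(107, H) - 26459) = √((-2 + (-189)² + 107*(-189)) - 26459) = √((-2 + 35721 - 20223) - 26459) = √(15496 - 26459) = √(-10963) = I*√10963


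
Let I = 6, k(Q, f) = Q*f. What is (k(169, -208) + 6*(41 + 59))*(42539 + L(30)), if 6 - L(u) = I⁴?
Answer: -1425235448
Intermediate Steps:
L(u) = -1290 (L(u) = 6 - 1*6⁴ = 6 - 1*1296 = 6 - 1296 = -1290)
(k(169, -208) + 6*(41 + 59))*(42539 + L(30)) = (169*(-208) + 6*(41 + 59))*(42539 - 1290) = (-35152 + 6*100)*41249 = (-35152 + 600)*41249 = -34552*41249 = -1425235448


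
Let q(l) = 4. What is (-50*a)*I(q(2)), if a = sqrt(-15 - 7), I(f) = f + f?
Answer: -400*I*sqrt(22) ≈ -1876.2*I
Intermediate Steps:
I(f) = 2*f
a = I*sqrt(22) (a = sqrt(-22) = I*sqrt(22) ≈ 4.6904*I)
(-50*a)*I(q(2)) = (-50*I*sqrt(22))*(2*4) = -50*I*sqrt(22)*8 = -400*I*sqrt(22)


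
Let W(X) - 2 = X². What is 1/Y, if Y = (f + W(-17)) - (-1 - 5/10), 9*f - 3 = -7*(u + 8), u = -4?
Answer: 18/5215 ≈ 0.0034516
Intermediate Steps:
W(X) = 2 + X²
f = -25/9 (f = ⅓ + (-7*(-4 + 8))/9 = ⅓ + (-7*4)/9 = ⅓ + (⅑)*(-28) = ⅓ - 28/9 = -25/9 ≈ -2.7778)
Y = 5215/18 (Y = (-25/9 + (2 + (-17)²)) - (-1 - 5/10) = (-25/9 + (2 + 289)) - (-1 - 5*⅒) = (-25/9 + 291) - (-1 - ½) = 2594/9 - 1*(-3/2) = 2594/9 + 3/2 = 5215/18 ≈ 289.72)
1/Y = 1/(5215/18) = 18/5215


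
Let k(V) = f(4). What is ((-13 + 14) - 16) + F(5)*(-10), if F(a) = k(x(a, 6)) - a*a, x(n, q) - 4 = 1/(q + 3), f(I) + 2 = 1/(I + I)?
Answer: 1015/4 ≈ 253.75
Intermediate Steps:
f(I) = -2 + 1/(2*I) (f(I) = -2 + 1/(I + I) = -2 + 1/(2*I))
x(n, q) = 4 + 1/(3 + q) (x(n, q) = 4 + 1/(q + 3) = 4 + 1/(3 + q))
k(V) = -15/8 (k(V) = -2 + (½)/4 = -2 + (½)*(¼) = -2 + ⅛ = -15/8)
F(a) = -15/8 - a² (F(a) = -15/8 - a*a = -15/8 - a²)
((-13 + 14) - 16) + F(5)*(-10) = ((-13 + 14) - 16) + (-15/8 - 1*5²)*(-10) = (1 - 16) + (-15/8 - 1*25)*(-10) = -15 + (-15/8 - 25)*(-10) = -15 - 215/8*(-10) = -15 + 1075/4 = 1015/4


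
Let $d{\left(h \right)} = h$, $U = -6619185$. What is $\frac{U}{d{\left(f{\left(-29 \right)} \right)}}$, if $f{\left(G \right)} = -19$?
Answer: $\frac{6619185}{19} \approx 3.4838 \cdot 10^{5}$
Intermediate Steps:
$\frac{U}{d{\left(f{\left(-29 \right)} \right)}} = - \frac{6619185}{-19} = \left(-6619185\right) \left(- \frac{1}{19}\right) = \frac{6619185}{19}$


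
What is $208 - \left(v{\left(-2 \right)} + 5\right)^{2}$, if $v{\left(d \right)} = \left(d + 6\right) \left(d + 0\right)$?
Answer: $199$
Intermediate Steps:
$v{\left(d \right)} = d \left(6 + d\right)$ ($v{\left(d \right)} = \left(6 + d\right) d = d \left(6 + d\right)$)
$208 - \left(v{\left(-2 \right)} + 5\right)^{2} = 208 - \left(- 2 \left(6 - 2\right) + 5\right)^{2} = 208 - \left(\left(-2\right) 4 + 5\right)^{2} = 208 - \left(-8 + 5\right)^{2} = 208 - \left(-3\right)^{2} = 208 - 9 = 199$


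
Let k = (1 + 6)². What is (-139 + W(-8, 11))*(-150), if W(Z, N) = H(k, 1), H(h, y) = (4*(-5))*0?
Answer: 20850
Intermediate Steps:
k = 49 (k = 7² = 49)
H(h, y) = 0 (H(h, y) = -20*0 = 0)
W(Z, N) = 0
(-139 + W(-8, 11))*(-150) = (-139 + 0)*(-150) = -139*(-150) = 20850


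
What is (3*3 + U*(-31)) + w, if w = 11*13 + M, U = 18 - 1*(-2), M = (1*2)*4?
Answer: -460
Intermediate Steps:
M = 8 (M = 2*4 = 8)
U = 20 (U = 18 + 2 = 20)
w = 151 (w = 11*13 + 8 = 143 + 8 = 151)
(3*3 + U*(-31)) + w = (3*3 + 20*(-31)) + 151 = (9 - 620) + 151 = -611 + 151 = -460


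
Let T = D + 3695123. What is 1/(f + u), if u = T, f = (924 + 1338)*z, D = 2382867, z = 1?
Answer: 1/6080252 ≈ 1.6447e-7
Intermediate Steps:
f = 2262 (f = (924 + 1338)*1 = 2262*1 = 2262)
T = 6077990 (T = 2382867 + 3695123 = 6077990)
u = 6077990
1/(f + u) = 1/(2262 + 6077990) = 1/6080252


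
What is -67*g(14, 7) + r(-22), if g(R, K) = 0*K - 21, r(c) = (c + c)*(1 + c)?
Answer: 2331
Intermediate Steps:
r(c) = 2*c*(1 + c) (r(c) = (2*c)*(1 + c) = 2*c*(1 + c))
g(R, K) = -21 (g(R, K) = 0 - 21 = -21)
-67*g(14, 7) + r(-22) = -67*(-21) + 2*(-22)*(1 - 22) = 1407 + 2*(-22)*(-21) = 1407 + 924 = 2331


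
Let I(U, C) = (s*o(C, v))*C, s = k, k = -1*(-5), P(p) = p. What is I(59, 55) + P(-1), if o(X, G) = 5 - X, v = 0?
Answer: -13751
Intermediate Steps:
k = 5
s = 5
I(U, C) = C*(25 - 5*C) (I(U, C) = (5*(5 - C))*C = (25 - 5*C)*C = C*(25 - 5*C))
I(59, 55) + P(-1) = 5*55*(5 - 1*55) - 1 = 5*55*(5 - 55) - 1 = 5*55*(-50) - 1 = -13750 - 1 = -13751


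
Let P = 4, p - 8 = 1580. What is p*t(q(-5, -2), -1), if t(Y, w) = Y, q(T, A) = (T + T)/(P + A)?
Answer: -7940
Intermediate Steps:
p = 1588 (p = 8 + 1580 = 1588)
q(T, A) = 2*T/(4 + A) (q(T, A) = (T + T)/(4 + A) = (2*T)/(4 + A) = 2*T/(4 + A))
p*t(q(-5, -2), -1) = 1588*(2*(-5)/(4 - 2)) = 1588*(2*(-5)/2) = 1588*(2*(-5)*(½)) = 1588*(-5) = -7940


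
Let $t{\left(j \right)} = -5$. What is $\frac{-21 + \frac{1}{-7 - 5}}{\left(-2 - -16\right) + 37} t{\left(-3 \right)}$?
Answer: $\frac{1265}{612} \approx 2.067$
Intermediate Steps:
$\frac{-21 + \frac{1}{-7 - 5}}{\left(-2 - -16\right) + 37} t{\left(-3 \right)} = \frac{-21 + \frac{1}{-7 - 5}}{\left(-2 - -16\right) + 37} \left(-5\right) = \frac{-21 + \frac{1}{-12}}{\left(-2 + 16\right) + 37} \left(-5\right) = \frac{-21 - \frac{1}{12}}{14 + 37} \left(-5\right) = - \frac{253}{12 \cdot 51} \left(-5\right) = \left(- \frac{253}{12}\right) \frac{1}{51} \left(-5\right) = \left(- \frac{253}{612}\right) \left(-5\right) = \frac{1265}{612}$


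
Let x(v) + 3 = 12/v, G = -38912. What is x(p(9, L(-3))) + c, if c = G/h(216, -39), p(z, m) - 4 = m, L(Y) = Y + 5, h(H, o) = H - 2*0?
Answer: -4891/27 ≈ -181.15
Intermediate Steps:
h(H, o) = H (h(H, o) = H + 0 = H)
L(Y) = 5 + Y
p(z, m) = 4 + m
c = -4864/27 (c = -38912/216 = -38912*1/216 = -4864/27 ≈ -180.15)
x(v) = -3 + 12/v
x(p(9, L(-3))) + c = (-3 + 12/(4 + (5 - 3))) - 4864/27 = (-3 + 12/(4 + 2)) - 4864/27 = (-3 + 12/6) - 4864/27 = (-3 + 12*(⅙)) - 4864/27 = (-3 + 2) - 4864/27 = -1 - 4864/27 = -4891/27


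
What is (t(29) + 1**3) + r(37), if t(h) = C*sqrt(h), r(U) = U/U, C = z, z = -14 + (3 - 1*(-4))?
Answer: 2 - 7*sqrt(29) ≈ -35.696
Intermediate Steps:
z = -7 (z = -14 + (3 + 4) = -14 + 7 = -7)
C = -7
r(U) = 1
t(h) = -7*sqrt(h)
(t(29) + 1**3) + r(37) = (-7*sqrt(29) + 1**3) + 1 = (-7*sqrt(29) + 1) + 1 = (1 - 7*sqrt(29)) + 1 = 2 - 7*sqrt(29)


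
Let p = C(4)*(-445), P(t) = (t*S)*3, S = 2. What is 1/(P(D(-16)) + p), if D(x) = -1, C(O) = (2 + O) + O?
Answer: -1/4456 ≈ -0.00022442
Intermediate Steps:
C(O) = 2 + 2*O
P(t) = 6*t (P(t) = (t*2)*3 = (2*t)*3 = 6*t)
p = -4450 (p = (2 + 2*4)*(-445) = (2 + 8)*(-445) = 10*(-445) = -4450)
1/(P(D(-16)) + p) = 1/(6*(-1) - 4450) = 1/(-6 - 4450) = 1/(-4456) = -1/4456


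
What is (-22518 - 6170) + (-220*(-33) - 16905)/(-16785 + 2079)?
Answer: -140625361/4902 ≈ -28687.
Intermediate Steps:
(-22518 - 6170) + (-220*(-33) - 16905)/(-16785 + 2079) = -28688 + (7260 - 16905)/(-14706) = -28688 - 9645*(-1/14706) = -28688 + 3215/4902 = -140625361/4902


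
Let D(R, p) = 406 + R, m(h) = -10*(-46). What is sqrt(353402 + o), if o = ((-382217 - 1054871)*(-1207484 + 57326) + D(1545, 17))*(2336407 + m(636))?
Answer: sqrt(3862556665146661687) ≈ 1.9653e+9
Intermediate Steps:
m(h) = 460
o = 3862556665146308285 (o = ((-382217 - 1054871)*(-1207484 + 57326) + (406 + 1545))*(2336407 + 460) = (-1437088*(-1150158) + 1951)*2336867 = (1652878259904 + 1951)*2336867 = 1652878261855*2336867 = 3862556665146308285)
sqrt(353402 + o) = sqrt(353402 + 3862556665146308285) = sqrt(3862556665146661687)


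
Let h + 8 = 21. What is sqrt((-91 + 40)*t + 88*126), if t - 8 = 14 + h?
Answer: sqrt(9303) ≈ 96.452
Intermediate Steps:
h = 13 (h = -8 + 21 = 13)
t = 35 (t = 8 + (14 + 13) = 8 + 27 = 35)
sqrt((-91 + 40)*t + 88*126) = sqrt((-91 + 40)*35 + 88*126) = sqrt(-51*35 + 11088) = sqrt(-1785 + 11088) = sqrt(9303)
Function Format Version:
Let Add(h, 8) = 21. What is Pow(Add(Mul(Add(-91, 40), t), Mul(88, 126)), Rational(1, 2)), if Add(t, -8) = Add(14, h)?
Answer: Pow(9303, Rational(1, 2)) ≈ 96.452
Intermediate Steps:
h = 13 (h = Add(-8, 21) = 13)
t = 35 (t = Add(8, Add(14, 13)) = Add(8, 27) = 35)
Pow(Add(Mul(Add(-91, 40), t), Mul(88, 126)), Rational(1, 2)) = Pow(Add(Mul(Add(-91, 40), 35), Mul(88, 126)), Rational(1, 2)) = Pow(Add(Mul(-51, 35), 11088), Rational(1, 2)) = Pow(Add(-1785, 11088), Rational(1, 2)) = Pow(9303, Rational(1, 2))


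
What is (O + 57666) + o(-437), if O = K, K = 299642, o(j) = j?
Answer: 356871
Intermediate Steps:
O = 299642
(O + 57666) + o(-437) = (299642 + 57666) - 437 = 357308 - 437 = 356871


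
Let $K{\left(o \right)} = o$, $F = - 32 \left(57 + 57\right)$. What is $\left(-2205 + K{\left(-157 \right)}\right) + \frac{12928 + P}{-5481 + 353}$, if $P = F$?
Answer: $- \frac{1515202}{641} \approx -2363.8$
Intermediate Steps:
$F = -3648$ ($F = \left(-32\right) 114 = -3648$)
$P = -3648$
$\left(-2205 + K{\left(-157 \right)}\right) + \frac{12928 + P}{-5481 + 353} = \left(-2205 - 157\right) + \frac{12928 - 3648}{-5481 + 353} = -2362 + \frac{9280}{-5128} = -2362 + 9280 \left(- \frac{1}{5128}\right) = -2362 - \frac{1160}{641} = - \frac{1515202}{641}$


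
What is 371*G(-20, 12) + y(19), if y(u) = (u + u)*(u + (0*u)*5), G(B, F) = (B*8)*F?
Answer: -711598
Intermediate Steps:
G(B, F) = 8*B*F (G(B, F) = (8*B)*F = 8*B*F)
y(u) = 2*u² (y(u) = (2*u)*(u + 0*5) = (2*u)*(u + 0) = (2*u)*u = 2*u²)
371*G(-20, 12) + y(19) = 371*(8*(-20)*12) + 2*19² = 371*(-1920) + 2*361 = -712320 + 722 = -711598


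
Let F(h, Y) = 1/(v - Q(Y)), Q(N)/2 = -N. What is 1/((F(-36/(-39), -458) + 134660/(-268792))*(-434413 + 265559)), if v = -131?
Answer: 35178153/2981493323431 ≈ 1.1799e-5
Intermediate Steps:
Q(N) = -2*N (Q(N) = 2*(-N) = -2*N)
F(h, Y) = 1/(-131 + 2*Y) (F(h, Y) = 1/(-131 - (-2)*Y) = 1/(-131 + 2*Y))
1/((F(-36/(-39), -458) + 134660/(-268792))*(-434413 + 265559)) = 1/((1/(-131 + 2*(-458)) + 134660/(-268792))*(-434413 + 265559)) = 1/((1/(-131 - 916) + 134660*(-1/268792))*(-168854)) = 1/((1/(-1047) - 33665/67198)*(-168854)) = 1/((-1/1047 - 33665/67198)*(-168854)) = 1/(-35314453/70356306*(-168854)) = 1/(2981493323431/35178153) = 35178153/2981493323431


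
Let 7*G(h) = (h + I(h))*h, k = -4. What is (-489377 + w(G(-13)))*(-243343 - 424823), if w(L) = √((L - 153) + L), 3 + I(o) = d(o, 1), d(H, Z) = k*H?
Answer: 326985072582 - 2004498*I*√1561/7 ≈ 3.2699e+11 - 1.1314e+7*I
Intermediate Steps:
d(H, Z) = -4*H
I(o) = -3 - 4*o
G(h) = h*(-3 - 3*h)/7 (G(h) = ((h + (-3 - 4*h))*h)/7 = ((-3 - 3*h)*h)/7 = (h*(-3 - 3*h))/7 = h*(-3 - 3*h)/7)
w(L) = √(-153 + 2*L) (w(L) = √((-153 + L) + L) = √(-153 + 2*L))
(-489377 + w(G(-13)))*(-243343 - 424823) = (-489377 + √(-153 + 2*((3/7)*(-13)*(-1 - 1*(-13)))))*(-243343 - 424823) = (-489377 + √(-153 + 2*((3/7)*(-13)*(-1 + 13))))*(-668166) = (-489377 + √(-153 + 2*((3/7)*(-13)*12)))*(-668166) = (-489377 + √(-153 + 2*(-468/7)))*(-668166) = (-489377 + √(-153 - 936/7))*(-668166) = (-489377 + √(-2007/7))*(-668166) = (-489377 + 3*I*√1561/7)*(-668166) = 326985072582 - 2004498*I*√1561/7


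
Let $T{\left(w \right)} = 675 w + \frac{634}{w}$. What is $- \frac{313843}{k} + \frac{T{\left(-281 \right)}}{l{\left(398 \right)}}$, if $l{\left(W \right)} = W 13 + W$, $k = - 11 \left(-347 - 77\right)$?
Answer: $- \frac{26427928759}{260806216} \approx -101.33$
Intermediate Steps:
$k = 4664$ ($k = \left(-11\right) \left(-424\right) = 4664$)
$l{\left(W \right)} = 14 W$ ($l{\left(W \right)} = 13 W + W = 14 W$)
$T{\left(w \right)} = \frac{634}{w} + 675 w$
$- \frac{313843}{k} + \frac{T{\left(-281 \right)}}{l{\left(398 \right)}} = - \frac{313843}{4664} + \frac{\frac{634}{-281} + 675 \left(-281\right)}{14 \cdot 398} = \left(-313843\right) \frac{1}{4664} + \frac{634 \left(- \frac{1}{281}\right) - 189675}{5572} = - \frac{313843}{4664} + \left(- \frac{634}{281} - 189675\right) \frac{1}{5572} = - \frac{313843}{4664} - \frac{7614187}{223676} = - \frac{26427928759}{260806216}$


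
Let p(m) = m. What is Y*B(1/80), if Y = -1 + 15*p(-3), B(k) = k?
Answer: -23/40 ≈ -0.57500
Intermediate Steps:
Y = -46 (Y = -1 + 15*(-3) = -1 - 45 = -46)
Y*B(1/80) = -46/80 = -46*1/80 = -23/40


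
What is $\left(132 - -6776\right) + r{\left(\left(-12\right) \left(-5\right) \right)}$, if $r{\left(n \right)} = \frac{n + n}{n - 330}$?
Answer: $\frac{62168}{9} \approx 6907.6$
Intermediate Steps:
$r{\left(n \right)} = \frac{2 n}{-330 + n}$
$\left(132 - -6776\right) + r{\left(\left(-12\right) \left(-5\right) \right)} = \left(132 - -6776\right) + \frac{2 \left(\left(-12\right) \left(-5\right)\right)}{-330 - -60} = \left(132 + 6776\right) + 2 \cdot 60 \frac{1}{-330 + 60} = 6908 + 2 \cdot 60 \frac{1}{-270} = 6908 + 2 \cdot 60 \left(- \frac{1}{270}\right) = 6908 - \frac{4}{9} = \frac{62168}{9}$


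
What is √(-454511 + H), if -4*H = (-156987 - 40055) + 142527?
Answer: I*√1763529/2 ≈ 663.99*I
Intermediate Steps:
H = 54515/4 (H = -((-156987 - 40055) + 142527)/4 = -(-197042 + 142527)/4 = -¼*(-54515) = 54515/4 ≈ 13629.)
√(-454511 + H) = √(-454511 + 54515/4) = √(-1763529/4) = I*√1763529/2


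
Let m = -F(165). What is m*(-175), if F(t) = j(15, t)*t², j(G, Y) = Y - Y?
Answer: 0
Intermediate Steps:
j(G, Y) = 0
F(t) = 0 (F(t) = 0*t² = 0)
m = 0 (m = -1*0 = 0)
m*(-175) = 0*(-175) = 0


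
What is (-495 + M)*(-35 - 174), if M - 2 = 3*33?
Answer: 82346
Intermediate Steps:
M = 101 (M = 2 + 3*33 = 2 + 99 = 101)
(-495 + M)*(-35 - 174) = (-495 + 101)*(-35 - 174) = -394*(-209) = 82346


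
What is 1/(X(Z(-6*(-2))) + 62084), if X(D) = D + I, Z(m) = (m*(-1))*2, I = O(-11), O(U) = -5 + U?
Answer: 1/62044 ≈ 1.6118e-5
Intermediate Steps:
I = -16 (I = -5 - 11 = -16)
Z(m) = -2*m (Z(m) = -m*2 = -2*m)
X(D) = -16 + D (X(D) = D - 16 = -16 + D)
1/(X(Z(-6*(-2))) + 62084) = 1/((-16 - (-12)*(-2)) + 62084) = 1/((-16 - 2*12) + 62084) = 1/((-16 - 24) + 62084) = 1/(-40 + 62084) = 1/62044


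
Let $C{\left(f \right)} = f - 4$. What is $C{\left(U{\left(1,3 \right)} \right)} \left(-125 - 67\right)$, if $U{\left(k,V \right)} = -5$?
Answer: $1728$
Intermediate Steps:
$C{\left(f \right)} = -4 + f$
$C{\left(U{\left(1,3 \right)} \right)} \left(-125 - 67\right) = \left(-4 - 5\right) \left(-125 - 67\right) = \left(-9\right) \left(-192\right) = 1728$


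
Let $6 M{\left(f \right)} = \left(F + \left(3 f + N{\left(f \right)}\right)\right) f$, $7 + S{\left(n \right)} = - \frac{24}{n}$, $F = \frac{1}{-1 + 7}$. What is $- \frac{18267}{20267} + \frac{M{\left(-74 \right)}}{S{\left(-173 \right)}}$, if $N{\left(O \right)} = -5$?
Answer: $- \frac{176951552909}{433024722} \approx -408.64$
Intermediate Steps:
$F = \frac{1}{6} \approx 0.16667$
$S{\left(n \right)} = -7 - \frac{24}{n}$
$M{\left(f \right)} = \frac{f \left(- \frac{29}{6} + 3 f\right)}{6}$ ($M{\left(f \right)} = \frac{\left(\frac{1}{6} + \left(3 f - 5\right)\right) f}{6} = \frac{\left(\frac{1}{6} + \left(-5 + 3 f\right)\right) f}{6} = \frac{\left(- \frac{29}{6} + 3 f\right) f}{6} = \frac{f \left(- \frac{29}{6} + 3 f\right)}{6}$)
$- \frac{18267}{20267} + \frac{M{\left(-74 \right)}}{S{\left(-173 \right)}} = - \frac{18267}{20267} + \frac{\frac{1}{36} \left(-74\right) \left(-29 + 18 \left(-74\right)\right)}{-7 - \frac{24}{-173}} = \left(-18267\right) \frac{1}{20267} + \frac{\frac{1}{36} \left(-74\right) \left(-29 - 1332\right)}{-7 - - \frac{24}{173}} = - \frac{18267}{20267} + \frac{\frac{1}{36} \left(-74\right) \left(-1361\right)}{-7 + \frac{24}{173}} = - \frac{18267}{20267} + \frac{50357}{18 \left(- \frac{1187}{173}\right)} = - \frac{18267}{20267} + \frac{50357}{18} \left(- \frac{173}{1187}\right) = - \frac{18267}{20267} - \frac{8711761}{21366} = - \frac{176951552909}{433024722}$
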